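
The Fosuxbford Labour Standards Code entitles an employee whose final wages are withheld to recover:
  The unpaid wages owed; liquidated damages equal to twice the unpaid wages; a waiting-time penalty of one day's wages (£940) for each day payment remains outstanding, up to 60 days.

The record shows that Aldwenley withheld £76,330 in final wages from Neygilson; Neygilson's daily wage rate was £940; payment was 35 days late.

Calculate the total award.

Total award: £261,890

Doubled: 2 × £76,330 = £152,660
Penalty days: min(35, 60) = 35
Waiting-time penalty: 35 × £940 = £32,900
Total award: £76,330 + £152,660 + £32,900 = £261,890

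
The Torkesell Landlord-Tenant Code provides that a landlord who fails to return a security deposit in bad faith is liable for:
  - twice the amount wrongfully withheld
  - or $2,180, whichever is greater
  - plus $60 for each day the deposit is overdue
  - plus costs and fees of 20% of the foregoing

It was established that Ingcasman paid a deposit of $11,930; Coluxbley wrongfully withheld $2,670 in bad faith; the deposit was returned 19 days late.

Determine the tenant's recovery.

Doubled: 2 × $2,670 = $5,340
Minimum $2,180: $5,340 meets the minimum, no increase.
Late-return penalty: 19 × $60 = $1,140
Damages plus late penalty: $5,340 + $1,140 = $6,480
Costs and fees: 20% of $6,480 = $1,296
Total recovery: $6,480 + $1,296 = $7,776

Recovery: $7,776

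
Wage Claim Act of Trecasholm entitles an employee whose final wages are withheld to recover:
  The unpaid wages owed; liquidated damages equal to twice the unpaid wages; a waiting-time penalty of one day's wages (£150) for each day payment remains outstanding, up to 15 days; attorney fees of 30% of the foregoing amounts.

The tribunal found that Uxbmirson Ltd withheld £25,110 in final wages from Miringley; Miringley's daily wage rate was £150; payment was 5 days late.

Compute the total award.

Doubled: 2 × £25,110 = £50,220
Penalty days: min(5, 15) = 5
Waiting-time penalty: 5 × £150 = £750
Subtotal: £25,110 + £50,220 + £750 = £76,080
Attorney fees: 30% of £76,080 = £22,824
Total award: £76,080 + £22,824 = £98,904

£98,904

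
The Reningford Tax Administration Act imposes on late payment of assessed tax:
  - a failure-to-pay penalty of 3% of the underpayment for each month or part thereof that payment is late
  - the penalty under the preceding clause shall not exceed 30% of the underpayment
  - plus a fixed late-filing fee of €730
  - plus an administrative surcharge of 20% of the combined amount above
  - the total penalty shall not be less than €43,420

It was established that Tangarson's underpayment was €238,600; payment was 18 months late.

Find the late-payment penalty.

Accrued rate: 3% × 18 = 54%, capped at 30% → 30%
Failure-to-pay penalty: 30% of €238,600 = €71,580
Penalty before surcharge: €71,580 + €730 = €72,310
Administrative surcharge: 20% of €72,310 = €14,462
Total penalty: €72,310 + €14,462 = €86,772
Minimum €43,420: €86,772 meets the minimum, no increase.

€86,772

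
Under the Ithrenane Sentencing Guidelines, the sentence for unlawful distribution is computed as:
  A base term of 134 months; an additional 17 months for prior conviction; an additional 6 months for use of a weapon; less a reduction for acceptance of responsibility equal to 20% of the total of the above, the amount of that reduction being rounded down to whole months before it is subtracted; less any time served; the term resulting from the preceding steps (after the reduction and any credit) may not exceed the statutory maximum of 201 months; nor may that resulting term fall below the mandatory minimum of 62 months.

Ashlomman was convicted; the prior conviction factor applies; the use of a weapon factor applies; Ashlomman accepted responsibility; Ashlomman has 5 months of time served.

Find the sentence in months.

121 months

Prior conviction enhancement: +17 months
Use of a weapon enhancement: +6 months
Adjusted term: 134 months + 17 months + 6 months = 157 months
Acceptance of responsibility reduction: 20% of 157 months = 31 months (rounded down)
After reduction: 157 − 31 = 126 months
Less time served: 126 months − 5 months = 121 months
Cap at 201 months: 121 months is within the cap, no reduction.
Minimum 62 months: 121 months meets the minimum, no increase.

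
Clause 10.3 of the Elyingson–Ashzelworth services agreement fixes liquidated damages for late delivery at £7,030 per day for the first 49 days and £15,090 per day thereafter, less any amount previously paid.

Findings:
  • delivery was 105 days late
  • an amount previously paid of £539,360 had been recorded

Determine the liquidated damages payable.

Liquidated damages: £650,150

First 49 days: 49 × £7,030 = £344,470
Remaining days: (105 − 49) × £15,090 = £845,040
Accrued per-day damages: £344,470 + £845,040 = £1,189,510
Less amount previously paid: £1,189,510 − £539,360 = £650,150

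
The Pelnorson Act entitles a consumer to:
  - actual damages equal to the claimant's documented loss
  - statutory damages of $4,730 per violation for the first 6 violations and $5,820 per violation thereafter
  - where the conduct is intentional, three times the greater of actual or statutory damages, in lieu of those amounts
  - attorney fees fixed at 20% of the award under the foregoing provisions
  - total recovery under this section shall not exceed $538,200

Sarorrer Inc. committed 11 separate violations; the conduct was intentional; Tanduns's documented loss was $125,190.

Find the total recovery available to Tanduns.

$450,684

First 6 violations: 6 × $4,730 = $28,380
Remaining violations: (11 − 6) × $5,820 = $29,100
Statutory damages: $28,380 + $29,100 = $57,480
Greater of actual damages ($125,190) or statutory damages ($57,480): $125,190
Trebled: 3 × $125,190 = $375,570
Attorney fees: 20% of $375,570 = $75,114
Total before cap: $375,570 + $75,114 = $450,684
Cap at $538,200: $450,684 is within the cap, no reduction.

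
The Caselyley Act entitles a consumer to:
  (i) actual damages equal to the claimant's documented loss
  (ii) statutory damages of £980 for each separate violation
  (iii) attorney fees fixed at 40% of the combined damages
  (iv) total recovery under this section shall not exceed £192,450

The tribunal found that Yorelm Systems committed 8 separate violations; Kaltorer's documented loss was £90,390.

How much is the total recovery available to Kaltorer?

Total recovery: £137,522

Statutory damages: 8 × £980 = £7,840
Combined damages: £90,390 + £7,840 = £98,230
Attorney fees: 40% of £98,230 = £39,292
Total before cap: £98,230 + £39,292 = £137,522
Cap at £192,450: £137,522 is within the cap, no reduction.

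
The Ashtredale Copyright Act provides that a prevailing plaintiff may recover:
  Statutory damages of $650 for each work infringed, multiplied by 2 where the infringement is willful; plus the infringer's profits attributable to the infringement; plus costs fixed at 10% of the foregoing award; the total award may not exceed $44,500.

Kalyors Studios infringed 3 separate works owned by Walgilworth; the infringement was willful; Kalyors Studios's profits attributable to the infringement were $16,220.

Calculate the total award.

$22,132

Statutory damages: 3 × $650 = $1,950
Doubled: 2 × $1,950 = $3,900
Combined award: $3,900 + $16,220 = $20,120
Costs: 10% of $20,120 = $2,012
Award plus costs: $20,120 + $2,012 = $22,132
Cap at $44,500: $22,132 is within the cap, no reduction.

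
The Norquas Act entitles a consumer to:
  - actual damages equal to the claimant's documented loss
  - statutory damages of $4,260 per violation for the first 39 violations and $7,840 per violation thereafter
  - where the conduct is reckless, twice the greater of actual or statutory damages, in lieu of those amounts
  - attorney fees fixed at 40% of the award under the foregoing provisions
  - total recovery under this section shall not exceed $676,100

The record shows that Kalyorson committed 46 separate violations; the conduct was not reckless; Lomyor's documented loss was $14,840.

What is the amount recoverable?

Total recovery: $330,204

First 39 violations: 39 × $4,260 = $166,140
Remaining violations: (46 − 39) × $7,840 = $54,880
Statutory damages: $166,140 + $54,880 = $221,020
Conduct not reckless: the in-lieu enhancement does not apply.
Actual plus statutory damages: $14,840 + $221,020 = $235,860
Attorney fees: 40% of $235,860 = $94,344
Total before cap: $235,860 + $94,344 = $330,204
Cap at $676,100: $330,204 is within the cap, no reduction.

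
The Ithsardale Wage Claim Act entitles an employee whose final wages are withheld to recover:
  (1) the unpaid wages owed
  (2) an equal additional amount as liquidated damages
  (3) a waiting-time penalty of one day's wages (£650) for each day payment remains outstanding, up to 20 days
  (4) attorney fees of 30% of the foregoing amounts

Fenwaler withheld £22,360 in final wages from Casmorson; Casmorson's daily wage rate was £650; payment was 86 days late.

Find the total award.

£75,036

Liquidated damages (equal amount): £22,360
Penalty days: min(86, 20) = 20
Waiting-time penalty: 20 × £650 = £13,000
Subtotal: £22,360 + £22,360 + £13,000 = £57,720
Attorney fees: 30% of £57,720 = £17,316
Total award: £57,720 + £17,316 = £75,036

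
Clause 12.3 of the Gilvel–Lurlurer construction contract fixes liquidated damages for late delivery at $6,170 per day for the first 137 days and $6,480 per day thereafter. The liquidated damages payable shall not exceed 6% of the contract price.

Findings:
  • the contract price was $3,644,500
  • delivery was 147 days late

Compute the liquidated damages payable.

First 137 days: 137 × $6,170 = $845,290
Remaining days: (147 − 137) × $6,480 = $64,800
Accrued per-day damages: $845,290 + $64,800 = $910,090
Cap: 6% of $3,644,500 = $218,670
Cap at $218,670: $910,090 exceeds the cap → $218,670

$218,670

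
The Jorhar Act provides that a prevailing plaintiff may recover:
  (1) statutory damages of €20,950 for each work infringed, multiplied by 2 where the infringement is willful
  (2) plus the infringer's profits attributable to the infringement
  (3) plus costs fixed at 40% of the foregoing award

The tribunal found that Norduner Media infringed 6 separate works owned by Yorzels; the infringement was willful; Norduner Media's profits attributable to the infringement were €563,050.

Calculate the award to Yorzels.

Statutory damages: 6 × €20,950 = €125,700
Doubled: 2 × €125,700 = €251,400
Combined award: €251,400 + €563,050 = €814,450
Costs: 40% of €814,450 = €325,780
Award plus costs: €814,450 + €325,780 = €1,140,230

Award: €1,140,230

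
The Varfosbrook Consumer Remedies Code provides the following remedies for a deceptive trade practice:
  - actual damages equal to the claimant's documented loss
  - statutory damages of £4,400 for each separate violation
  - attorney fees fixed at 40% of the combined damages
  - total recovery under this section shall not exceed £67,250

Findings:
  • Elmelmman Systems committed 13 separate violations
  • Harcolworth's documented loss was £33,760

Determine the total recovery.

£67,250

Statutory damages: 13 × £4,400 = £57,200
Combined damages: £33,760 + £57,200 = £90,960
Attorney fees: 40% of £90,960 = £36,384
Total before cap: £90,960 + £36,384 = £127,344
Cap at £67,250: £127,344 exceeds the cap → £67,250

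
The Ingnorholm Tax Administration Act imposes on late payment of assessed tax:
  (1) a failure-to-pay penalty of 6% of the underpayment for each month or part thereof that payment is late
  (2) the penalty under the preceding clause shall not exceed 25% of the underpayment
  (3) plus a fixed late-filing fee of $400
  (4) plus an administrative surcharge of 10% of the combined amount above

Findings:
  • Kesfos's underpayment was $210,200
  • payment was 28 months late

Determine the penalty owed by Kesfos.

Accrued rate: 6% × 28 = 168%, capped at 25% → 25%
Failure-to-pay penalty: 25% of $210,200 = $52,550
Penalty before surcharge: $52,550 + $400 = $52,950
Administrative surcharge: 10% of $52,950 = $5,295
Total penalty: $52,950 + $5,295 = $58,245

$58,245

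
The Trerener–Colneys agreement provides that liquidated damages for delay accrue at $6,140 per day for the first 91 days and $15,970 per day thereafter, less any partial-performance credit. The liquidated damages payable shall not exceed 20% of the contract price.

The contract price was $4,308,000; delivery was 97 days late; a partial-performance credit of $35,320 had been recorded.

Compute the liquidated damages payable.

First 91 days: 91 × $6,140 = $558,740
Remaining days: (97 − 91) × $15,970 = $95,820
Accrued per-day damages: $558,740 + $95,820 = $654,560
Less partial-performance credit: $654,560 − $35,320 = $619,240
Cap: 20% of $4,308,000 = $861,600
Cap at $861,600: $619,240 is within the cap, no reduction.

$619,240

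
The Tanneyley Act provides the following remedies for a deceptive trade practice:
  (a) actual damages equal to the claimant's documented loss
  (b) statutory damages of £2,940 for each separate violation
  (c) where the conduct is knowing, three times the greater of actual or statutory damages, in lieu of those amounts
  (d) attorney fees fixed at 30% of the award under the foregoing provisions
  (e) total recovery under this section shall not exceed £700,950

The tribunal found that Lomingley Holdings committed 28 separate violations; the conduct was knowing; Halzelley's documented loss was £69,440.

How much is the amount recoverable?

Statutory damages: 28 × £2,940 = £82,320
Greater of actual damages (£69,440) or statutory damages (£82,320): £82,320
Trebled: 3 × £82,320 = £246,960
Attorney fees: 30% of £246,960 = £74,088
Total before cap: £246,960 + £74,088 = £321,048
Cap at £700,950: £321,048 is within the cap, no reduction.

£321,048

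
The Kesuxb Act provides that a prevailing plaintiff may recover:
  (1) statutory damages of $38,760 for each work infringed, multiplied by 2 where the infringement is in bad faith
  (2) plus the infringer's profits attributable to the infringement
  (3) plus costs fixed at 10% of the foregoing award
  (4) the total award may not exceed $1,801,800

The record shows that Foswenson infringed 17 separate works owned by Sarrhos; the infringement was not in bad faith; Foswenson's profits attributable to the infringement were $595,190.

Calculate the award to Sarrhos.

Statutory damages: 17 × $38,760 = $658,920
Infringement not in bad faith: no ×2 enhancement.
Combined award: $658,920 + $595,190 = $1,254,110
Costs: 10% of $1,254,110 = $125,411
Award plus costs: $1,254,110 + $125,411 = $1,379,521
Cap at $1,801,800: $1,379,521 is within the cap, no reduction.

Award: $1,379,521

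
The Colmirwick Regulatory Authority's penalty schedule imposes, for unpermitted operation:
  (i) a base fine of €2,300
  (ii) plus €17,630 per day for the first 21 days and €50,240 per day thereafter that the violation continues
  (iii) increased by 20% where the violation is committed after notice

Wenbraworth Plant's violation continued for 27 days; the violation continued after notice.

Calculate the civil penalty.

€808,764

First 21 days: 21 × €17,630 = €370,230
Remaining days: (27 − 21) × €50,240 = €301,440
Per-day component: €370,230 + €301,440 = €671,670
Base plus per-day: €2,300 + €671,670 = €673,970
Enhancement: 20% of €673,970 = €134,794
Enhanced fine: €673,970 + €134,794 = €808,764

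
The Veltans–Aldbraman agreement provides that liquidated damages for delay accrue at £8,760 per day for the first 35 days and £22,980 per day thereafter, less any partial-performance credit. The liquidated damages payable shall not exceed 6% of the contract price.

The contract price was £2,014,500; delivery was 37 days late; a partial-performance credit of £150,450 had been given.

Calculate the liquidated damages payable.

Liquidated damages: £120,870

First 35 days: 35 × £8,760 = £306,600
Remaining days: (37 − 35) × £22,980 = £45,960
Accrued per-day damages: £306,600 + £45,960 = £352,560
Less partial-performance credit: £352,560 − £150,450 = £202,110
Cap: 6% of £2,014,500 = £120,870
Cap at £120,870: £202,110 exceeds the cap → £120,870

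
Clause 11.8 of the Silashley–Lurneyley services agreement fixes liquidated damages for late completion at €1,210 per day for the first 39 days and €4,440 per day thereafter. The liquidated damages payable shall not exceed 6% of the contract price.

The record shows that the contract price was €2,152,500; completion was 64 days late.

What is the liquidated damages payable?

€129,150

First 39 days: 39 × €1,210 = €47,190
Remaining days: (64 − 39) × €4,440 = €111,000
Accrued per-day damages: €47,190 + €111,000 = €158,190
Cap: 6% of €2,152,500 = €129,150
Cap at €129,150: €158,190 exceeds the cap → €129,150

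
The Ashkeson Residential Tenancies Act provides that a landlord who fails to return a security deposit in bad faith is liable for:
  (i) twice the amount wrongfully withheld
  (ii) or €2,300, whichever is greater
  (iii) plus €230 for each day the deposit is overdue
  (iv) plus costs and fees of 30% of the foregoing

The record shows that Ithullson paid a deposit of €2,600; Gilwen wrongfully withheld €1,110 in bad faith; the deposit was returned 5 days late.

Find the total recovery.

€4,485

Doubled: 2 × €1,110 = €2,220
Minimum €2,300: €2,220 is below the minimum → €2,300
Late-return penalty: 5 × €230 = €1,150
Damages plus late penalty: €2,300 + €1,150 = €3,450
Costs and fees: 30% of €3,450 = €1,035
Total recovery: €3,450 + €1,035 = €4,485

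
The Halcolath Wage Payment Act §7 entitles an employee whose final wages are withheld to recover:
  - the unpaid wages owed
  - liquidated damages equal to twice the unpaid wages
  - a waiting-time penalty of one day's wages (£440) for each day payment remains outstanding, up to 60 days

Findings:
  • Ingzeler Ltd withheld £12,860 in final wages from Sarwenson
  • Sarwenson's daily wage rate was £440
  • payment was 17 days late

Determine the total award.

Doubled: 2 × £12,860 = £25,720
Penalty days: min(17, 60) = 17
Waiting-time penalty: 17 × £440 = £7,480
Total award: £12,860 + £25,720 + £7,480 = £46,060

£46,060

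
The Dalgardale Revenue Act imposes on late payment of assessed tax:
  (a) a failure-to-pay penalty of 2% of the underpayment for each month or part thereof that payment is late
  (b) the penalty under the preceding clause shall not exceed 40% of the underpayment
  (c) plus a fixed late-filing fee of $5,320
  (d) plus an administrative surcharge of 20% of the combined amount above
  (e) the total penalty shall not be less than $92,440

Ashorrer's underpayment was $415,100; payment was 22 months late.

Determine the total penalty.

$205,632

Accrued rate: 2% × 22 = 44%, capped at 40% → 40%
Failure-to-pay penalty: 40% of $415,100 = $166,040
Penalty before surcharge: $166,040 + $5,320 = $171,360
Administrative surcharge: 20% of $171,360 = $34,272
Total penalty: $171,360 + $34,272 = $205,632
Minimum $92,440: $205,632 meets the minimum, no increase.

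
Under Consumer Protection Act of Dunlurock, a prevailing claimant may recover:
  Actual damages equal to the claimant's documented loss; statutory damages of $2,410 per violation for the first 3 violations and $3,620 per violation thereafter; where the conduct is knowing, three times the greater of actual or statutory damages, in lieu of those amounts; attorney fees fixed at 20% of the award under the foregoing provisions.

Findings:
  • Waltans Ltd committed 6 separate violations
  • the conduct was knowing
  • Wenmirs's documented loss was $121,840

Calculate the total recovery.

First 3 violations: 3 × $2,410 = $7,230
Remaining violations: (6 − 3) × $3,620 = $10,860
Statutory damages: $7,230 + $10,860 = $18,090
Greater of actual damages ($121,840) or statutory damages ($18,090): $121,840
Trebled: 3 × $121,840 = $365,520
Attorney fees: 20% of $365,520 = $73,104
Total recovery: $365,520 + $73,104 = $438,624

$438,624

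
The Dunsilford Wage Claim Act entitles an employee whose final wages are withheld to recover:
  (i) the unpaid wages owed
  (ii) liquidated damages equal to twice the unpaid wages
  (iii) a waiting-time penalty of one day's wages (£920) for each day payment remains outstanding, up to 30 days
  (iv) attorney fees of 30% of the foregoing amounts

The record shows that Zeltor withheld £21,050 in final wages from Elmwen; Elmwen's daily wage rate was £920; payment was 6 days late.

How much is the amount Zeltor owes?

£89,271

Doubled: 2 × £21,050 = £42,100
Penalty days: min(6, 30) = 6
Waiting-time penalty: 6 × £920 = £5,520
Subtotal: £21,050 + £42,100 + £5,520 = £68,670
Attorney fees: 30% of £68,670 = £20,601
Total award: £68,670 + £20,601 = £89,271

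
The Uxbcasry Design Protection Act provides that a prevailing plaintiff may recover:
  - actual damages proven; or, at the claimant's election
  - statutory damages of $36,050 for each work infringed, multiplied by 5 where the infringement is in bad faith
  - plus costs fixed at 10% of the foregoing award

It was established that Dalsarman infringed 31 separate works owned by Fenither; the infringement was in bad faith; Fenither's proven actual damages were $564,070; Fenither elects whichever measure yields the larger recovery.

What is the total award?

$6,146,525

Statutory damages: 31 × $36,050 = $1,117,550
Multiplied by 5: 5 × $1,117,550 = $5,587,750
Greater of actual damages ($564,070) or enhanced statutory damages ($5,587,750): $5,587,750
Costs: 10% of $5,587,750 = $558,775
Award plus costs: $5,587,750 + $558,775 = $6,146,525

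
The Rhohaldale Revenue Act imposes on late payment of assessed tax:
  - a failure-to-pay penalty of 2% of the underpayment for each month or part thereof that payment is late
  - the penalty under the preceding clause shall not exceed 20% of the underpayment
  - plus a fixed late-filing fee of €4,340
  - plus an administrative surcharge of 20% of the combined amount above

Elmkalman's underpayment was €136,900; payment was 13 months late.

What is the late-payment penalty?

Accrued rate: 2% × 13 = 26%, capped at 20% → 20%
Failure-to-pay penalty: 20% of €136,900 = €27,380
Penalty before surcharge: €27,380 + €4,340 = €31,720
Administrative surcharge: 20% of €31,720 = €6,344
Total penalty: €31,720 + €6,344 = €38,064

€38,064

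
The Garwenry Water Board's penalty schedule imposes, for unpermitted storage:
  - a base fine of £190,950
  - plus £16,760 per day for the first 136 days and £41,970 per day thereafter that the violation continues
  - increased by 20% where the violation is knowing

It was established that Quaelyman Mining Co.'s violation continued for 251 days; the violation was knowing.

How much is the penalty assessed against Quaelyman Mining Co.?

£8,756,232

First 136 days: 136 × £16,760 = £2,279,360
Remaining days: (251 − 136) × £41,970 = £4,826,550
Per-day component: £2,279,360 + £4,826,550 = £7,105,910
Base plus per-day: £190,950 + £7,105,910 = £7,296,860
Enhancement: 20% of £7,296,860 = £1,459,372
Enhanced fine: £7,296,860 + £1,459,372 = £8,756,232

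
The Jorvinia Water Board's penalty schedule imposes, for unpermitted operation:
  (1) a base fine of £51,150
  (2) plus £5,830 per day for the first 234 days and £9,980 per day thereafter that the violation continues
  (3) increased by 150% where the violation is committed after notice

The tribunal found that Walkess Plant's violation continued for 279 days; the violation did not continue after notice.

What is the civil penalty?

Civil penalty: £1,864,470

First 234 days: 234 × £5,830 = £1,364,220
Remaining days: (279 − 234) × £9,980 = £449,100
Per-day component: £1,364,220 + £449,100 = £1,813,320
Base plus per-day: £51,150 + £1,813,320 = £1,864,470
The violation did not continue after notice: no 150% increase.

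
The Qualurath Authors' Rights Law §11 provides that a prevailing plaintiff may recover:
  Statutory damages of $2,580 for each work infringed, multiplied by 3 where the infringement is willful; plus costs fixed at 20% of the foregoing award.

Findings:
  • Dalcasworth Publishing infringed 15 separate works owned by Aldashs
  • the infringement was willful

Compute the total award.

Statutory damages: 15 × $2,580 = $38,700
Trebled: 3 × $38,700 = $116,100
Costs: 20% of $116,100 = $23,220
Award plus costs: $116,100 + $23,220 = $139,320

$139,320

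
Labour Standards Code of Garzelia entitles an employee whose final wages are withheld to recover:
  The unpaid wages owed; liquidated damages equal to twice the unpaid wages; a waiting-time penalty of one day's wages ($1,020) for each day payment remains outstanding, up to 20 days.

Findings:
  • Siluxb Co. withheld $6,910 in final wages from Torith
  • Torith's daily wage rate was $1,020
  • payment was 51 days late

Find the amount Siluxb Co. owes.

Doubled: 2 × $6,910 = $13,820
Penalty days: min(51, 20) = 20
Waiting-time penalty: 20 × $1,020 = $20,400
Total award: $6,910 + $13,820 + $20,400 = $41,130

Total award: $41,130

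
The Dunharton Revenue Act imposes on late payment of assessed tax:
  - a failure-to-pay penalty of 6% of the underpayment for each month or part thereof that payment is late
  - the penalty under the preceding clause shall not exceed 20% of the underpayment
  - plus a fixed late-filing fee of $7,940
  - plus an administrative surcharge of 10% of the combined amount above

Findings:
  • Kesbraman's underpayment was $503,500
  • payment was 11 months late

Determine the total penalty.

$119,504

Accrued rate: 6% × 11 = 66%, capped at 20% → 20%
Failure-to-pay penalty: 20% of $503,500 = $100,700
Penalty before surcharge: $100,700 + $7,940 = $108,640
Administrative surcharge: 10% of $108,640 = $10,864
Total penalty: $108,640 + $10,864 = $119,504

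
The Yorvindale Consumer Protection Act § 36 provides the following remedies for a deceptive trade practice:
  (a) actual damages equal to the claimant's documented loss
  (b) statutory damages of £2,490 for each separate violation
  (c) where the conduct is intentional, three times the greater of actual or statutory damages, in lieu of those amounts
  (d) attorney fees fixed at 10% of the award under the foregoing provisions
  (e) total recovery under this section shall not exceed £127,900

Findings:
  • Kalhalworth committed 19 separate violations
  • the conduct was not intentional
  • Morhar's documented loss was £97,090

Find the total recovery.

£127,900

Statutory damages: 19 × £2,490 = £47,310
Conduct not intentional: the in-lieu enhancement does not apply.
Actual plus statutory damages: £97,090 + £47,310 = £144,400
Attorney fees: 10% of £144,400 = £14,440
Total before cap: £144,400 + £14,440 = £158,840
Cap at £127,900: £158,840 exceeds the cap → £127,900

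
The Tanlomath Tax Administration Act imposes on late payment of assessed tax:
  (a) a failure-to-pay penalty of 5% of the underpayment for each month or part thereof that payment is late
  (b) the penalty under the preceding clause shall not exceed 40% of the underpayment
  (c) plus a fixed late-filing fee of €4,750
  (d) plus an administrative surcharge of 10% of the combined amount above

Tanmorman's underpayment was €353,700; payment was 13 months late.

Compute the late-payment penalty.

€160,853

Accrued rate: 5% × 13 = 65%, capped at 40% → 40%
Failure-to-pay penalty: 40% of €353,700 = €141,480
Penalty before surcharge: €141,480 + €4,750 = €146,230
Administrative surcharge: 10% of €146,230 = €14,623
Total penalty: €146,230 + €14,623 = €160,853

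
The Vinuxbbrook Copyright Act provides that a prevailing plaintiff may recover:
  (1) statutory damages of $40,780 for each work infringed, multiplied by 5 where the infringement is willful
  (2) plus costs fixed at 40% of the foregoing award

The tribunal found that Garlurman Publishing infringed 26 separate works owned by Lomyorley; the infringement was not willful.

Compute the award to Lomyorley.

Statutory damages: 26 × $40,780 = $1,060,280
Infringement not willful: no ×5 enhancement.
Costs: 40% of $1,060,280 = $424,112
Award plus costs: $1,060,280 + $424,112 = $1,484,392

$1,484,392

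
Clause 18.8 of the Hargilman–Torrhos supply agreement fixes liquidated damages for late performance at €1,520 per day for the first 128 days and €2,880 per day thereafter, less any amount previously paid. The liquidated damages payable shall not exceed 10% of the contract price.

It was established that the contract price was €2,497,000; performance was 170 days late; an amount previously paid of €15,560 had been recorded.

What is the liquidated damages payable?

First 128 days: 128 × €1,520 = €194,560
Remaining days: (170 − 128) × €2,880 = €120,960
Accrued per-day damages: €194,560 + €120,960 = €315,520
Less amount previously paid: €315,520 − €15,560 = €299,960
Cap: 10% of €2,497,000 = €249,700
Cap at €249,700: €299,960 exceeds the cap → €249,700

Liquidated damages: €249,700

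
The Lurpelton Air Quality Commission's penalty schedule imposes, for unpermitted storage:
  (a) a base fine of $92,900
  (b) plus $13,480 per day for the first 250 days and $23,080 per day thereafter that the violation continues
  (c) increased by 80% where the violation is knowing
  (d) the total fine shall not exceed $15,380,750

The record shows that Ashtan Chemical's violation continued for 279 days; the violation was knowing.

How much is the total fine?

First 250 days: 250 × $13,480 = $3,370,000
Remaining days: (279 − 250) × $23,080 = $669,320
Per-day component: $3,370,000 + $669,320 = $4,039,320
Base plus per-day: $92,900 + $4,039,320 = $4,132,220
Enhancement: 80% of $4,132,220 = $3,305,776
Enhanced fine: $4,132,220 + $3,305,776 = $7,437,996
Cap at $15,380,750: $7,437,996 is within the cap, no reduction.

$7,437,996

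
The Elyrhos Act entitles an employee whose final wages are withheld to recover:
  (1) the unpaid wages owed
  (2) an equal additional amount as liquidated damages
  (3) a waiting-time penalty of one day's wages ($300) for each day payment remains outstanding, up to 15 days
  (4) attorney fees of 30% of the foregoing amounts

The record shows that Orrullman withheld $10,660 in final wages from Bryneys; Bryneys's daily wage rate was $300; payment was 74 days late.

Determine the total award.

$33,566

Liquidated damages (equal amount): $10,660
Penalty days: min(74, 15) = 15
Waiting-time penalty: 15 × $300 = $4,500
Subtotal: $10,660 + $10,660 + $4,500 = $25,820
Attorney fees: 30% of $25,820 = $7,746
Total award: $25,820 + $7,746 = $33,566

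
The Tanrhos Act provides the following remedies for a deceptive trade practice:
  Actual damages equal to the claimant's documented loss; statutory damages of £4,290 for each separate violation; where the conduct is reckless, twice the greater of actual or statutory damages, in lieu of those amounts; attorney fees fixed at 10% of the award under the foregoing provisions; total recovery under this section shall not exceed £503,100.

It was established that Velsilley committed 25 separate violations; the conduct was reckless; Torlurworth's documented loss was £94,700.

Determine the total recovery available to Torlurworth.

Statutory damages: 25 × £4,290 = £107,250
Greater of actual damages (£94,700) or statutory damages (£107,250): £107,250
Doubled: 2 × £107,250 = £214,500
Attorney fees: 10% of £214,500 = £21,450
Total before cap: £214,500 + £21,450 = £235,950
Cap at £503,100: £235,950 is within the cap, no reduction.

£235,950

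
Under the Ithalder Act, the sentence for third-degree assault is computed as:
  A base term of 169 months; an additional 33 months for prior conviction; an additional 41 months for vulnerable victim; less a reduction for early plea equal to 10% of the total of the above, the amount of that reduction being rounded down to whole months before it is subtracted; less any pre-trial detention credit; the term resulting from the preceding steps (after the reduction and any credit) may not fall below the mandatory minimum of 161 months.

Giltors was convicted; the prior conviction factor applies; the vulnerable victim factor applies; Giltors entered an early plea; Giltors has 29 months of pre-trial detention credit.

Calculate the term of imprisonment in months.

190 months

Prior conviction enhancement: +33 months
Vulnerable victim enhancement: +41 months
Adjusted term: 169 months + 33 months + 41 months = 243 months
Early plea reduction: 10% of 243 months = 24 months (rounded down)
After reduction: 243 − 24 = 219 months
Less pre-trial detention credit: 219 months − 29 months = 190 months
Minimum 161 months: 190 months meets the minimum, no increase.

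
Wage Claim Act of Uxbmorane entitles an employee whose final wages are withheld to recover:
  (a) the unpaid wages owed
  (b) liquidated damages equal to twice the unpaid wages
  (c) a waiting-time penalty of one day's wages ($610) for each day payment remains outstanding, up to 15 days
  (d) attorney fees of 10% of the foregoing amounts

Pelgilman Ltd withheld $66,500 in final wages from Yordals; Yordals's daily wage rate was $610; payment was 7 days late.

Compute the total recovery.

Doubled: 2 × $66,500 = $133,000
Penalty days: min(7, 15) = 7
Waiting-time penalty: 7 × $610 = $4,270
Subtotal: $66,500 + $133,000 + $4,270 = $203,770
Attorney fees: 10% of $203,770 = $20,377
Total award: $203,770 + $20,377 = $224,147

$224,147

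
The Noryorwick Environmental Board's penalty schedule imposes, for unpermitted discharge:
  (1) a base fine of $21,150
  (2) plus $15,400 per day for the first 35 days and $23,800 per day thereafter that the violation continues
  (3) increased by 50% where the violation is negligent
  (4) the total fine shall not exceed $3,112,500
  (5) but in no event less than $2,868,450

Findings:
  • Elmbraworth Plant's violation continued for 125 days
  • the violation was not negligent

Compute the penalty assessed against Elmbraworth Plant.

First 35 days: 35 × $15,400 = $539,000
Remaining days: (125 − 35) × $23,800 = $2,142,000
Per-day component: $539,000 + $2,142,000 = $2,681,000
Base plus per-day: $21,150 + $2,681,000 = $2,702,150
The violation was not negligent: no 50% increase.
Cap at $3,112,500: $2,702,150 is within the cap, no reduction.
Minimum $2,868,450: $2,702,150 is below the minimum → $2,868,450

$2,868,450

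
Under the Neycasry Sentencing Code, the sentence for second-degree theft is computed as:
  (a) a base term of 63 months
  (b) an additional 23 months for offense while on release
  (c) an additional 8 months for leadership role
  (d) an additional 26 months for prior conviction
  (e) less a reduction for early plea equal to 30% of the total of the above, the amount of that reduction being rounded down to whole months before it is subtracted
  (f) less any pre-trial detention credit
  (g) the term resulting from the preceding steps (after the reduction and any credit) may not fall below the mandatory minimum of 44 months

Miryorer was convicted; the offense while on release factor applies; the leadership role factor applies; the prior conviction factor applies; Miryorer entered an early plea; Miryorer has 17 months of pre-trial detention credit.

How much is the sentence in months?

67 months

Offense while on release enhancement: +23 months
Leadership role enhancement: +8 months
Prior conviction enhancement: +26 months
Adjusted term: 63 months + 23 months + 8 months + 26 months = 120 months
Early plea reduction: 30% of 120 months = 36 months (rounded down)
After reduction: 120 − 36 = 84 months
Less pre-trial detention credit: 84 months − 17 months = 67 months
Minimum 44 months: 67 months meets the minimum, no increase.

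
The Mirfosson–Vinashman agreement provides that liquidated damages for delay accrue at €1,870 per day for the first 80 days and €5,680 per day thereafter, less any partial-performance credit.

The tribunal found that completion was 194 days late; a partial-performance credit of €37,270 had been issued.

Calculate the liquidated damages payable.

€759,850

First 80 days: 80 × €1,870 = €149,600
Remaining days: (194 − 80) × €5,680 = €647,520
Accrued per-day damages: €149,600 + €647,520 = €797,120
Less partial-performance credit: €797,120 − €37,270 = €759,850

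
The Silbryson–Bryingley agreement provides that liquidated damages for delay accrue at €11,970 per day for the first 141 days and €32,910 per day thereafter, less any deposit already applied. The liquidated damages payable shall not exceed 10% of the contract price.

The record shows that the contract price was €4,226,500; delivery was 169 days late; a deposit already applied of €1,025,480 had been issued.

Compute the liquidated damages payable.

€422,650

First 141 days: 141 × €11,970 = €1,687,770
Remaining days: (169 − 141) × €32,910 = €921,480
Accrued per-day damages: €1,687,770 + €921,480 = €2,609,250
Less deposit already applied: €2,609,250 − €1,025,480 = €1,583,770
Cap: 10% of €4,226,500 = €422,650
Cap at €422,650: €1,583,770 exceeds the cap → €422,650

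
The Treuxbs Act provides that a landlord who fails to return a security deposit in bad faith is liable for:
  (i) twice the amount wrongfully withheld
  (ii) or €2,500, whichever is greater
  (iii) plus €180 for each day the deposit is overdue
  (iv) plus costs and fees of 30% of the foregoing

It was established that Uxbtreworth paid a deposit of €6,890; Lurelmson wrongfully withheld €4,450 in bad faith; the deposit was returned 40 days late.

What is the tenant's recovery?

Doubled: 2 × €4,450 = €8,900
Minimum €2,500: €8,900 meets the minimum, no increase.
Late-return penalty: 40 × €180 = €7,200
Damages plus late penalty: €8,900 + €7,200 = €16,100
Costs and fees: 30% of €16,100 = €4,830
Total recovery: €16,100 + €4,830 = €20,930

€20,930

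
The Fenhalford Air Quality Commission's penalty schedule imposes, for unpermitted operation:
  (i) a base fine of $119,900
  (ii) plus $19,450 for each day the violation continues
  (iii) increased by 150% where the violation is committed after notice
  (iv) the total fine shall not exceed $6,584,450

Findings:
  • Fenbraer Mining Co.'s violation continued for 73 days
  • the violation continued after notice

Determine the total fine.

Per-day component: 73 × $19,450 = $1,419,850
Base plus per-day: $119,900 + $1,419,850 = $1,539,750
Enhancement: 150% of $1,539,750 = $2,309,625
Enhanced fine: $1,539,750 + $2,309,625 = $3,849,375
Cap at $6,584,450: $3,849,375 is within the cap, no reduction.

Civil penalty: $3,849,375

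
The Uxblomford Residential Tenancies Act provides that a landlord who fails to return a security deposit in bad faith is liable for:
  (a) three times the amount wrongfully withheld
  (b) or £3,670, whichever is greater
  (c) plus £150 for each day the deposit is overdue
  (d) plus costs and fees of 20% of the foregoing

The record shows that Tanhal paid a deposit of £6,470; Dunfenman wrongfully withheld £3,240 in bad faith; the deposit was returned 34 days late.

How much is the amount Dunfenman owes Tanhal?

£17,784

Trebled: 3 × £3,240 = £9,720
Minimum £3,670: £9,720 meets the minimum, no increase.
Late-return penalty: 34 × £150 = £5,100
Damages plus late penalty: £9,720 + £5,100 = £14,820
Costs and fees: 20% of £14,820 = £2,964
Total recovery: £14,820 + £2,964 = £17,784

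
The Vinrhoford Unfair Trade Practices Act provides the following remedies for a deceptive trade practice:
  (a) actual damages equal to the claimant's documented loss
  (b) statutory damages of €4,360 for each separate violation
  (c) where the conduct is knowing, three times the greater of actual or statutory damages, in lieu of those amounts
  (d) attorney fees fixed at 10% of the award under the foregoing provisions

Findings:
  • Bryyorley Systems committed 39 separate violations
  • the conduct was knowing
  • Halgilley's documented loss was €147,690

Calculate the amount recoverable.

€561,132

Statutory damages: 39 × €4,360 = €170,040
Greater of actual damages (€147,690) or statutory damages (€170,040): €170,040
Trebled: 3 × €170,040 = €510,120
Attorney fees: 10% of €510,120 = €51,012
Total recovery: €510,120 + €51,012 = €561,132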